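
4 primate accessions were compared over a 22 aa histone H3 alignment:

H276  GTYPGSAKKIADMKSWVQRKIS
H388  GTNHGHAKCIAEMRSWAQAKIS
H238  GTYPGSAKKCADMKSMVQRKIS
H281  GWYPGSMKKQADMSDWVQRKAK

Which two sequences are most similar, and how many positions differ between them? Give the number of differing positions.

2

Pairwise Hamming distances:
  H276 vs H388: 8
  H276 vs H238: 2
  H276 vs H281: 7
  H388 vs H238: 10
  H388 vs H281: 14
  H238 vs H281: 8
The smallest is 2, between H276 and H238.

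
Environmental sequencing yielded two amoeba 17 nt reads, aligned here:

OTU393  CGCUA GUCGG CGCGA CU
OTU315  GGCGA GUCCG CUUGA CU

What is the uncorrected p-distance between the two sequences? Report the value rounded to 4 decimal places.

Mismatches occur at site 1 (C↔G), site 4 (U↔G), site 9 (G↔C), site 12 (G↔U), site 13 (C↔U).
There are 5 differences over 17 sites, so p = 5/17 = 0.2941.

0.2941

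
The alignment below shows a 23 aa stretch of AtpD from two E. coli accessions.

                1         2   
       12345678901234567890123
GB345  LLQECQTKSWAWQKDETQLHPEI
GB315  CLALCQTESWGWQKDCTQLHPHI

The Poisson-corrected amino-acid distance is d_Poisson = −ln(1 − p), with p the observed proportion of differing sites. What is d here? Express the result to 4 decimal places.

0.3629

Differing sites — 1:L/C; 3:Q/A; 4:E/L; 8:K/E; 11:A/G; 16:E/C; 22:E/H.
p = 7/23 = 0.304348.
d = −ln(1 − 0.304348) = −ln(0.695652) = 0.3629.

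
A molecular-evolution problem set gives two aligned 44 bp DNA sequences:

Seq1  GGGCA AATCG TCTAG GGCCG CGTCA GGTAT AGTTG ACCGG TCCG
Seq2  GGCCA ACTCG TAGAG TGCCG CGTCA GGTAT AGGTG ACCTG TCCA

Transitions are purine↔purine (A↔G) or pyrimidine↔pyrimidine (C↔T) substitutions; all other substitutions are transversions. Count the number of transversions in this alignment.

7

The sequences differ at positions 3 (G/C, transversion), 7 (A/C, transversion), 12 (C/A, transversion), 13 (T/G, transversion), 16 (G/T, transversion), 33 (T/G, transversion), 39 (G/T, transversion), 44 (G/A, transition).
Of the 8 differences, 1 transition and 7 transversions, so the answer is 7.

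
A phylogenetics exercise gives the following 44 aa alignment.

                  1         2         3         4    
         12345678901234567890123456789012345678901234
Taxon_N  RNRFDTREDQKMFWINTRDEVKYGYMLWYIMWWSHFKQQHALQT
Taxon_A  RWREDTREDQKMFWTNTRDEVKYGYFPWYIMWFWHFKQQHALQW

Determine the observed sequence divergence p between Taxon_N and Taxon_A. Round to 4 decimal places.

Differing sites — 2:N/W; 4:F/E; 15:I/T; 26:M/F; 27:L/P; 33:W/F; 34:S/W; 44:T/W.
There are 8 differences over 44 sites, so p = 8/44 = 0.1818.

0.1818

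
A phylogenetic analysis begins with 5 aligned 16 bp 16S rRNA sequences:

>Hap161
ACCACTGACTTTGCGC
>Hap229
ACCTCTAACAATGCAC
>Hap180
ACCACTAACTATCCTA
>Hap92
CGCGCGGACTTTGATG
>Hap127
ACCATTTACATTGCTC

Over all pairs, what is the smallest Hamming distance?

4

Pairwise Hamming distances:
  Hap161 vs Hap229: 5
  Hap161 vs Hap180: 5
  Hap161 vs Hap92: 7
  Hap161 vs Hap127: 4
  Hap229 vs Hap180: 5
  Hap229 vs Hap92: 10
  Hap229 vs Hap127: 5
  Hap180 vs Hap92: 9
  Hap180 vs Hap127: 6
  Hap92 vs Hap127: 9
The smallest is 4, between Hap161 and Hap127.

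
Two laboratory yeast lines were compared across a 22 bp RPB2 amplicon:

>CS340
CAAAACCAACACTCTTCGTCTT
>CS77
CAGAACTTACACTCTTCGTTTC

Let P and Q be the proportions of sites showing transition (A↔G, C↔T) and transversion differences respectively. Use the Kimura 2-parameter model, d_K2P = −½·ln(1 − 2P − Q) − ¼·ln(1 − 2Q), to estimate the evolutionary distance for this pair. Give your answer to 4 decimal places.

0.2869

The sequences differ at positions 3 (A/G, transition), 7 (C/T, transition), 8 (A/T, transversion), 20 (C/T, transition), 22 (T/C, transition).
Of the 5 differences, 4 transitions and 1 transversion over 22 sites: P = 4/22 = 0.181818, Q = 1/22 = 0.045455.
d = −0.5·ln(0.590909) − 0.25·ln(0.909090) = −0.5·(-0.526093) − 0.25·(-0.095311) = 0.2869.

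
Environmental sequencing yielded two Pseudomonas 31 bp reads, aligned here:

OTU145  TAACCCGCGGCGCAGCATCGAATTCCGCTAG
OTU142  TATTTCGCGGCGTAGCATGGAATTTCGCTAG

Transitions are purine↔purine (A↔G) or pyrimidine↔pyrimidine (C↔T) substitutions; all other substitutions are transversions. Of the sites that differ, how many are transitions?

4

The sequences differ at positions 3 (A/T, transversion), 4 (C/T, transition), 5 (C/T, transition), 13 (C/T, transition), 19 (C/G, transversion), 25 (C/T, transition).
Of the 6 differences, 4 transitions and 2 transversions, so the answer is 4.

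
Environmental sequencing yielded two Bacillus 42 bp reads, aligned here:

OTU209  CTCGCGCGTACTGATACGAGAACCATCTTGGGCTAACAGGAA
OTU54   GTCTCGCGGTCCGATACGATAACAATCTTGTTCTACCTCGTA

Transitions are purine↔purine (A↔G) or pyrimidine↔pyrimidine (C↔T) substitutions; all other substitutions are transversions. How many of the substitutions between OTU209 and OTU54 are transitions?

The sequences differ at positions 1 (C/G, transversion), 4 (G/T, transversion), 9 (T/G, transversion), 10 (A/T, transversion), 12 (T/C, transition), 20 (G/T, transversion), 24 (C/A, transversion), 31 (G/T, transversion), 32 (G/T, transversion), 36 (A/C, transversion), 38 (A/T, transversion), 39 (G/C, transversion), 41 (A/T, transversion).
Of the 13 differences, 1 transition and 12 transversions, so the answer is 1.

1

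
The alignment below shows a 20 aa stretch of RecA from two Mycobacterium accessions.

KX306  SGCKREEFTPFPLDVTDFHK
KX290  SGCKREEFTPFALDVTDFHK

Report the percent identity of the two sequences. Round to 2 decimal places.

95.00%

The sequences differ at position 12 (P/A).
19 of the 20 sites match, so the percent identity is 19/20 × 100 = 95.00%.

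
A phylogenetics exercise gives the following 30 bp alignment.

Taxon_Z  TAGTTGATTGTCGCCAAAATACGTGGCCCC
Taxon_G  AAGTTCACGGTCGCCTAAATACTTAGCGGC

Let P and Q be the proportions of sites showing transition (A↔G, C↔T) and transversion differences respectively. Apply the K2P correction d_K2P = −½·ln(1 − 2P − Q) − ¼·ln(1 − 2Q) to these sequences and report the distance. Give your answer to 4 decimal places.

0.3855

Mismatches occur at site 1 (T/A, transversion), site 6 (G/C, transversion), site 8 (T/C, transition), site 9 (T/G, transversion), site 16 (A/T, transversion), site 23 (G/T, transversion), site 25 (G/A, transition), site 28 (C/G, transversion), site 29 (C/G, transversion).
Of the 9 differences, 2 transitions and 7 transversions over 30 sites: P = 2/30 = 0.066667, Q = 7/30 = 0.233333.
d = −0.5·ln(0.633333) − 0.25·ln(0.533334) = −0.5·(-0.456759) − 0.25·(-0.628607) = 0.3855.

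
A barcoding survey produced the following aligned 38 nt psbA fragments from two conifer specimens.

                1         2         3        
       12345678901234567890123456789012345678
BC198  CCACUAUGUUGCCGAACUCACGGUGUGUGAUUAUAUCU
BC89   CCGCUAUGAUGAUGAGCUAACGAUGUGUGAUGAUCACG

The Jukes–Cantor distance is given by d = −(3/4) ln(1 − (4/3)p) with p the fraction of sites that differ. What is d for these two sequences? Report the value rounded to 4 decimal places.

0.3658

The sequences differ at positions 3 (A/G), 9 (U/A), 12 (C/A), 13 (C/U), 16 (A/G), 19 (C/A), 23 (G/A), 32 (U/G), 35 (A/C), 36 (U/A), 38 (U/G).
p = 11/38 = 0.289474.
d = −0.75 · ln(1 − (4/3)·0.289474) = −0.75 · ln(0.614035) = −0.75 · (-0.487703) = 0.3658.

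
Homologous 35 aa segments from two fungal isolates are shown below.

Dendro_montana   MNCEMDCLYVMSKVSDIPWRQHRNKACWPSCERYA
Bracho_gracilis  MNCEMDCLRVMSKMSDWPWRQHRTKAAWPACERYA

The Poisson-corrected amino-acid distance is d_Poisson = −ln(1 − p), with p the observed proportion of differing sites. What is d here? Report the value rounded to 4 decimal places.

Differing sites — 9:Y/R; 14:V/M; 17:I/W; 24:N/T; 27:C/A; 30:S/A.
p = 6/35 = 0.171429.
d = −ln(1 − 0.171429) = −ln(0.828571) = 0.1881.

0.1881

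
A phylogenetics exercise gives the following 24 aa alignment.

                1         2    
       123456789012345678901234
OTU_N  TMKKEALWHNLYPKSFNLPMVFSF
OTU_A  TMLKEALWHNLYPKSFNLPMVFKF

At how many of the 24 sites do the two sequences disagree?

2

Differing sites — 3:K/L; 23:S/K.
That gives 2 mismatches out of 24 aligned sites, so the Hamming distance is 2.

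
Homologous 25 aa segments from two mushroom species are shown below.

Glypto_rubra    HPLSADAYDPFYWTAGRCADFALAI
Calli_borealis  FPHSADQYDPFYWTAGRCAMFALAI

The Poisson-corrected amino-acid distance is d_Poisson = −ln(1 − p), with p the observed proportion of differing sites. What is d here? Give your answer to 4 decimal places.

0.1744

Differing sites — 1:H/F; 3:L/H; 7:A/Q; 20:D/M.
p = 4/25 = 0.160000.
d = −ln(1 − 0.160000) = −ln(0.840000) = 0.1744.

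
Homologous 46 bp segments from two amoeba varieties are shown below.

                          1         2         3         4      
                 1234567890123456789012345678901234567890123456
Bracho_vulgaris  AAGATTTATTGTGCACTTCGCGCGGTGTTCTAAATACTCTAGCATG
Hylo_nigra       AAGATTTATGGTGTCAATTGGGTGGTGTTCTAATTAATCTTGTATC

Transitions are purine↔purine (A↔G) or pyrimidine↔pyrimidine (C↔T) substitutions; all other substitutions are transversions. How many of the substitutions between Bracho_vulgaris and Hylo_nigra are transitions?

4

Mismatches occur at site 10 (T/G, transversion), site 14 (C/T, transition), site 15 (A/C, transversion), site 16 (C/A, transversion), site 17 (T/A, transversion), site 19 (C/T, transition), site 21 (C/G, transversion), site 23 (C/T, transition), site 34 (A/T, transversion), site 37 (C/A, transversion), site 41 (A/T, transversion), site 43 (C/T, transition), site 46 (G/C, transversion).
Of the 13 differences, 4 transitions and 9 transversions, so the answer is 4.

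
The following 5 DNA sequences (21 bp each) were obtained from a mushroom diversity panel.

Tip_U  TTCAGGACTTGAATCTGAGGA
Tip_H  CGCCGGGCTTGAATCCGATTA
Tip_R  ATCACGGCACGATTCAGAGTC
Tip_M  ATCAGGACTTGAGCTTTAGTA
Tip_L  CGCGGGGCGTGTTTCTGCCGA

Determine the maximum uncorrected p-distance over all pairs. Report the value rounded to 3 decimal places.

Pairwise Hamming distances:
  Tip_U vs Tip_H: 7
  Tip_U vs Tip_R: 9
  Tip_U vs Tip_M: 6
  Tip_U vs Tip_L: 9
  Tip_H vs Tip_R: 10
  Tip_H vs Tip_M: 10
  Tip_H vs Tip_L: 8
  Tip_R vs Tip_M: 10
  Tip_R vs Tip_L: 12
  Tip_M vs Tip_L: 13
The largest is 13 mismatches, between Tip_M and Tip_L; p = 13/21 = 0.619.

0.619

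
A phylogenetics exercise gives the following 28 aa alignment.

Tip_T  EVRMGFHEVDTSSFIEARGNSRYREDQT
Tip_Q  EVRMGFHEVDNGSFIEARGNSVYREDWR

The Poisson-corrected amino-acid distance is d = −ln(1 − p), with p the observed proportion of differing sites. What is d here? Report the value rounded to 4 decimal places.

0.1967

Differing sites — 11:T/N; 12:S/G; 22:R/V; 27:Q/W; 28:T/R.
p = 5/28 = 0.178571.
d = −ln(1 − 0.178571) = −ln(0.821429) = 0.1967.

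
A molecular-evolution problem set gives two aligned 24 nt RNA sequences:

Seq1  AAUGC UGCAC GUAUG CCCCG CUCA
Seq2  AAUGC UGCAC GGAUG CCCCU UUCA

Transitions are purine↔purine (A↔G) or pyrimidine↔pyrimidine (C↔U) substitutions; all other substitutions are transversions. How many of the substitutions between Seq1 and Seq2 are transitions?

1

Differing sites — 12:U/G (Tv); 20:G/U (Tv); 21:C/U (Ti).
Of the 3 differences, 1 transition and 2 transversions, so the answer is 1.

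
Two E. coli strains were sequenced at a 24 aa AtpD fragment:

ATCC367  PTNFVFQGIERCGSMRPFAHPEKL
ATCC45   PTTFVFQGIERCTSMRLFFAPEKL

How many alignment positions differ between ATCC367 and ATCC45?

The sequences differ at positions 3 (N/T), 13 (G/T), 17 (P/L), 19 (A/F), 20 (H/A).
That gives 5 mismatches out of 24 aligned sites, so the Hamming distance is 5.

5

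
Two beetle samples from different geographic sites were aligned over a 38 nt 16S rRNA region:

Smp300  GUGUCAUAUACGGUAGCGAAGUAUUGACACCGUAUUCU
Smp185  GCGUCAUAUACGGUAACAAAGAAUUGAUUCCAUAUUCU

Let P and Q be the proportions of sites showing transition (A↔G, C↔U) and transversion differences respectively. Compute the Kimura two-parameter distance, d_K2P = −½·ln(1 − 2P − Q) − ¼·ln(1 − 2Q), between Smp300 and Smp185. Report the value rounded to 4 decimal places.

0.2176

Differing sites — 2:U/C (Ti); 16:G/A (Ti); 18:G/A (Ti); 22:U/A (Tv); 28:C/U (Ti); 29:A/U (Tv); 32:G/A (Ti).
Of the 7 differences, 5 transitions and 2 transversions over 38 sites: P = 5/38 = 0.131579, Q = 2/38 = 0.052632.
d = −0.5·ln(0.684210) − 0.25·ln(0.894736) = −0.5·(-0.379490) − 0.25·(-0.111227) = 0.2176.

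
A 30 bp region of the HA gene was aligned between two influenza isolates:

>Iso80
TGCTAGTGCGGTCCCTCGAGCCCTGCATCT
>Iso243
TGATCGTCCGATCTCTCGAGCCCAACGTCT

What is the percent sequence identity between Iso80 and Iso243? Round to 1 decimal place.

73.3%

Mismatches occur at site 3 (C↔A), site 5 (A↔C), site 8 (G↔C), site 11 (G↔A), site 14 (C↔T), site 24 (T↔A), site 25 (G↔A), site 27 (A↔G).
22 of the 30 sites match, so the percent identity is 22/30 × 100 = 73.3%.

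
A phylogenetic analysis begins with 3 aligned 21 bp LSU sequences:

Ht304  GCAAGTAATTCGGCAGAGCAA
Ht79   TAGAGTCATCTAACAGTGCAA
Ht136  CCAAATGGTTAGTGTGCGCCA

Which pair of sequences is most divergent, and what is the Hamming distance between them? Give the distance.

14

Pairwise Hamming distances:
  Ht304 vs Ht79: 9
  Ht304 vs Ht136: 10
  Ht79 vs Ht136: 14
The largest is 14, between Ht79 and Ht136.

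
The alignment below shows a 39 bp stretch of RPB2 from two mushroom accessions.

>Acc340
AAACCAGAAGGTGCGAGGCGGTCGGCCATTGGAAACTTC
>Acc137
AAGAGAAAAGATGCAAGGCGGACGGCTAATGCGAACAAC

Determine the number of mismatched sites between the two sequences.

13

Differing sites — 3:A/G; 4:C/A; 5:C/G; 7:G/A; 11:G/A; 15:G/A; 22:T/A; 27:C/T; 29:T/A; 32:G/C; 33:A/G; 37:T/A; 38:T/A.
That gives 13 mismatches out of 39 aligned sites, so the Hamming distance is 13.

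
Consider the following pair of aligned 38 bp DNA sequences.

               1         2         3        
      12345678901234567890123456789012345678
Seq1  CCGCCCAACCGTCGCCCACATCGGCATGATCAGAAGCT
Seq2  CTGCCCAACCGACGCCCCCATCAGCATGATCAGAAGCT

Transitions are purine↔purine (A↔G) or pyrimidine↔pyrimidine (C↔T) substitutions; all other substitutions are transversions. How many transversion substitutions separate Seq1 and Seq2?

2

The sequences differ at positions 2 (C/T, transition), 12 (T/A, transversion), 18 (A/C, transversion), 23 (G/A, transition).
Of the 4 differences, 2 transitions and 2 transversions, so the answer is 2.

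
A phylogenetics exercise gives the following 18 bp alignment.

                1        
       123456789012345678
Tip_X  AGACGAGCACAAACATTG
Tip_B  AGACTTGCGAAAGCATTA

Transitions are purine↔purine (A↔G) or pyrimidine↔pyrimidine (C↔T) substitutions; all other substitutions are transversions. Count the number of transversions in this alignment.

3

Differing sites — 5:G/T (Tv); 6:A/T (Tv); 9:A/G (Ti); 10:C/A (Tv); 13:A/G (Ti); 18:G/A (Ti).
Of the 6 differences, 3 transitions and 3 transversions, so the answer is 3.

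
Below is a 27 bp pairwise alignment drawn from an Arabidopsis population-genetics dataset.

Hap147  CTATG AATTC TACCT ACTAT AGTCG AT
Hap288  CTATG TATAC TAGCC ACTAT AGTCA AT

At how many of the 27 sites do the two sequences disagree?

Mismatches occur at site 6 (A↔T), site 9 (T↔A), site 13 (C↔G), site 15 (T↔C), site 25 (G↔A).
That gives 5 mismatches out of 27 aligned sites, so the Hamming distance is 5.

5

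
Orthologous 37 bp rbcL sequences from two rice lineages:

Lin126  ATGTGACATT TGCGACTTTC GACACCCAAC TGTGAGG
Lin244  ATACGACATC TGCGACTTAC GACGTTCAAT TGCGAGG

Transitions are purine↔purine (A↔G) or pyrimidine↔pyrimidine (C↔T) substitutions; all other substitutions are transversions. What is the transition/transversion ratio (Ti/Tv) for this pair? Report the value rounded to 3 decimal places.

8.000

Mismatches occur at site 3 (G→A, transition), site 4 (T→C, transition), site 10 (T→C, transition), site 19 (T→A, transversion), site 24 (A→G, transition), site 25 (C→T, transition), site 26 (C→T, transition), site 30 (C→T, transition), site 33 (T→C, transition).
Of the 9 differences, 8 transitions and 1 transversion, so Ti/Tv = 8/1 = 8.000.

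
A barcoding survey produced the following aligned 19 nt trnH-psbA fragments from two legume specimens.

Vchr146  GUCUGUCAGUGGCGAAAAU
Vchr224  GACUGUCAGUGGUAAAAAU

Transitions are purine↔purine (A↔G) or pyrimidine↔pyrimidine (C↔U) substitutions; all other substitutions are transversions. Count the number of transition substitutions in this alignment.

Mismatches occur at site 2 (U→A, transversion), site 13 (C→U, transition), site 14 (G→A, transition).
Of the 3 differences, 2 transitions and 1 transversion, so the answer is 2.

2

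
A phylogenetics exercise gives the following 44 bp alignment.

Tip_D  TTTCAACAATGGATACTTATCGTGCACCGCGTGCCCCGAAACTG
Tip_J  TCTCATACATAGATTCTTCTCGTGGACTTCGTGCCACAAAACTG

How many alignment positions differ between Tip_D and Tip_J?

12

Differing sites — 2:T/C; 6:A/T; 7:C/A; 8:A/C; 11:G/A; 15:A/T; 19:A/C; 25:C/G; 28:C/T; 29:G/T; 36:C/A; 38:G/A.
That gives 12 mismatches out of 44 aligned sites, so the Hamming distance is 12.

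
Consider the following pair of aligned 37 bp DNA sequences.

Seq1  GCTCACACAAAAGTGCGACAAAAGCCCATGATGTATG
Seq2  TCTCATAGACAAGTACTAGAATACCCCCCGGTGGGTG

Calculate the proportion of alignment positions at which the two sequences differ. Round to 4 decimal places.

0.3784

The sequences differ at positions 1 (G/T), 6 (C/T), 8 (C/G), 10 (A/C), 15 (G/A), 17 (G/T), 19 (C/G), 22 (A/T), 24 (G/C), 28 (A/C), 29 (T/C), 31 (A/G), 34 (T/G), 35 (A/G).
There are 14 differences over 37 sites, so p = 14/37 = 0.3784.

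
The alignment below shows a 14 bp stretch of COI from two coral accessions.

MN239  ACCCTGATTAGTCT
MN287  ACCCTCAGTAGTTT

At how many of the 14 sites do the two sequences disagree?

3

Mismatches occur at site 6 (G→C), site 8 (T→G), site 13 (C→T).
That gives 3 mismatches out of 14 aligned sites, so the Hamming distance is 3.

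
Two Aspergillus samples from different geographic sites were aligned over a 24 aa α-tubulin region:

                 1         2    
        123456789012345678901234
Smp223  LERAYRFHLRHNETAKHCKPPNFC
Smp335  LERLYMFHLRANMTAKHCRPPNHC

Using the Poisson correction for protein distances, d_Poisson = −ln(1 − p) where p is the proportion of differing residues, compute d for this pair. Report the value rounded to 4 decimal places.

The sequences differ at positions 4 (A/L), 6 (R/M), 11 (H/A), 13 (E/M), 19 (K/R), 23 (F/H).
p = 6/24 = 0.250000.
d = −ln(1 − 0.250000) = −ln(0.750000) = 0.2877.

0.2877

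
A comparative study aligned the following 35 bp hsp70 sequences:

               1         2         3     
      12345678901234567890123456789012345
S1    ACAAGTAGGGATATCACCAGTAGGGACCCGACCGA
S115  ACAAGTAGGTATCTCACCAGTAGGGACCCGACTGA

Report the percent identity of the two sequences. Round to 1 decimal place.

Differing sites — 10:G/T; 13:A/C; 33:C/T.
32 of the 35 sites match, so the percent identity is 32/35 × 100 = 91.4%.

91.4%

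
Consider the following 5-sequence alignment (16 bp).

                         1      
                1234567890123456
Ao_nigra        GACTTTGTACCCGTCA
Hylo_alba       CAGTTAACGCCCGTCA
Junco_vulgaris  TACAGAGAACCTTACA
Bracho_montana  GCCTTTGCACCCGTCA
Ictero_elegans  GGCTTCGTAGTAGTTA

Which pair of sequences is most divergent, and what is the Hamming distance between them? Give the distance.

Pairwise Hamming distances:
  Ao_nigra vs Hylo_alba: 6
  Ao_nigra vs Junco_vulgaris: 8
  Ao_nigra vs Bracho_montana: 2
  Ao_nigra vs Ictero_elegans: 6
  Hylo_alba vs Junco_vulgaris: 10
  Hylo_alba vs Bracho_montana: 6
  Hylo_alba vs Ictero_elegans: 11
  Junco_vulgaris vs Bracho_montana: 9
  Junco_vulgaris vs Ictero_elegans: 12
  Bracho_montana vs Ictero_elegans: 7
The largest is 12, between Junco_vulgaris and Ictero_elegans.

12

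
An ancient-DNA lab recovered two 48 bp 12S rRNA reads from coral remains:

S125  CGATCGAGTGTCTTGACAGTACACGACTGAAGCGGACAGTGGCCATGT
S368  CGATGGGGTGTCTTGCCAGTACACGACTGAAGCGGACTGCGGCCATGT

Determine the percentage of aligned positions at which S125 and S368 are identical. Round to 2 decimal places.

89.58%

The sequences differ at positions 5 (C/G), 7 (A/G), 16 (A/C), 38 (A/T), 40 (T/C).
43 of the 48 sites match, so the percent identity is 43/48 × 100 = 89.58%.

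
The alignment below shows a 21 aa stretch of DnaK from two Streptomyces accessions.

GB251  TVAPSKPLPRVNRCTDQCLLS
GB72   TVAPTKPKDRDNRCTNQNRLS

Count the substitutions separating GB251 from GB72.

7

Mismatches occur at site 5 (S↔T), site 8 (L↔K), site 9 (P↔D), site 11 (V↔D), site 16 (D↔N), site 18 (C↔N), site 19 (L↔R).
That gives 7 mismatches out of 21 aligned sites, so the Hamming distance is 7.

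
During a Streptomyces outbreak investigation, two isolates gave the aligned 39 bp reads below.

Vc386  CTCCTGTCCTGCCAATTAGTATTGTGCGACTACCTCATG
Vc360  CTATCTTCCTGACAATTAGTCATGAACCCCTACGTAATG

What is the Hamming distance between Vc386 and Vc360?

13

Mismatches occur at site 3 (C↔A), site 4 (C↔T), site 5 (T↔C), site 6 (G↔T), site 12 (C↔A), site 21 (A↔C), site 22 (T↔A), site 25 (T↔A), site 26 (G↔A), site 28 (G↔C), site 29 (A↔C), site 34 (C↔G), site 36 (C↔A).
That gives 13 mismatches out of 39 aligned sites, so the Hamming distance is 13.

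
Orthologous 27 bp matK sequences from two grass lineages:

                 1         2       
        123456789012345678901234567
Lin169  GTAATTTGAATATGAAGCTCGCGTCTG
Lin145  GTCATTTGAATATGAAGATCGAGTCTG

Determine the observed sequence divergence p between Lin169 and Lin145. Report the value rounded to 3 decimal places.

The sequences differ at positions 3 (A/C), 18 (C/A), 22 (C/A).
There are 3 differences over 27 sites, so p = 3/27 = 0.111.

0.111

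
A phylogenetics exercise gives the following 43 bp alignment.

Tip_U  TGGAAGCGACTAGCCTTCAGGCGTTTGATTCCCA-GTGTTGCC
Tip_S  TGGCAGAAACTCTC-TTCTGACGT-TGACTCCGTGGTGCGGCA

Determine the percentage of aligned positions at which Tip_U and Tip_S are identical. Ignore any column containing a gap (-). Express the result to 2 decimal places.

Excluding the 3 gap columns leaves 40 comparable sites.
Mismatches occur at site 4 (A/C), site 7 (C/A), site 8 (G/A), site 12 (A/C), site 13 (G/T), site 19 (A/T), site 21 (G/A), site 29 (T/C), site 33 (C/G), site 34 (A/T), site 39 (T/C), site 40 (T/G), site 43 (C/A).
27 of the 40 comparable sites match, so the percent identity is 27/40 × 100 = 67.50%.

67.50%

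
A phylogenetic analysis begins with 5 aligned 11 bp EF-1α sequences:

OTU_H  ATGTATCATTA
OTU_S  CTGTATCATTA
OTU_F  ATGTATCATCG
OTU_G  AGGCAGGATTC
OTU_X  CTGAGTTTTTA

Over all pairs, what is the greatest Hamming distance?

8

Pairwise Hamming distances:
  OTU_H vs OTU_S: 1
  OTU_H vs OTU_F: 2
  OTU_H vs OTU_G: 5
  OTU_H vs OTU_X: 5
  OTU_S vs OTU_F: 3
  OTU_S vs OTU_G: 6
  OTU_S vs OTU_X: 4
  OTU_F vs OTU_G: 6
  OTU_F vs OTU_X: 7
  OTU_G vs OTU_X: 8
The largest is 8, between OTU_G and OTU_X.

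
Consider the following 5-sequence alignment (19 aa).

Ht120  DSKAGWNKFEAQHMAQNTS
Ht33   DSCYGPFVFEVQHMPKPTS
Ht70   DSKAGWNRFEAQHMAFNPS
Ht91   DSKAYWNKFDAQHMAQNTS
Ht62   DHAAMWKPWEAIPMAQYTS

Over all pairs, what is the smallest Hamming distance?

2

Pairwise Hamming distances:
  Ht120 vs Ht33: 9
  Ht120 vs Ht70: 3
  Ht120 vs Ht91: 2
  Ht120 vs Ht62: 9
  Ht33 vs Ht70: 10
  Ht33 vs Ht91: 11
  Ht33 vs Ht62: 14
  Ht70 vs Ht91: 5
  Ht70 vs Ht62: 11
  Ht91 vs Ht62: 10
The smallest is 2, between Ht120 and Ht91.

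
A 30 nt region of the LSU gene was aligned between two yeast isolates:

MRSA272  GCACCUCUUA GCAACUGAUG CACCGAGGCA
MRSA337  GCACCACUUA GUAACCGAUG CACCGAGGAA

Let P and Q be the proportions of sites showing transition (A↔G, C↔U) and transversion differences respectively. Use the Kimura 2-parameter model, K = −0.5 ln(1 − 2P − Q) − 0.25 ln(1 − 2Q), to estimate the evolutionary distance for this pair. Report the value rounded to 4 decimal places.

Mismatches occur at site 6 (U/A, transversion), site 12 (C/U, transition), site 16 (U/C, transition), site 29 (C/A, transversion).
Of the 4 differences, 2 transitions and 2 transversions over 30 sites: P = 2/30 = 0.066667, Q = 2/30 = 0.066667.
d = −0.5·ln(0.799999) − 0.25·ln(0.866666) = −0.5·(-0.223145) − 0.25·(-0.143102) = 0.1473.

0.1473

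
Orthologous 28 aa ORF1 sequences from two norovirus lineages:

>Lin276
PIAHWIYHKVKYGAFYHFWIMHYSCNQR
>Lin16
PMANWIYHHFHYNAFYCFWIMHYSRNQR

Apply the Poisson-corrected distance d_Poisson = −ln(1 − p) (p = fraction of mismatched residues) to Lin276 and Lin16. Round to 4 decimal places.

Mismatches occur at site 2 (I→M), site 4 (H→N), site 9 (K→H), site 10 (V→F), site 11 (K→H), site 13 (G→N), site 17 (H→C), site 25 (C→R).
p = 8/28 = 0.285714.
d = −ln(1 − 0.285714) = −ln(0.714286) = 0.3365.

0.3365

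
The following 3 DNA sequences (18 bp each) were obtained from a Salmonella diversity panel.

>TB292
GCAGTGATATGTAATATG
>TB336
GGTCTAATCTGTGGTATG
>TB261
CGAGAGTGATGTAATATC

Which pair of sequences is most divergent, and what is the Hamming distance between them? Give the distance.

11

Pairwise Hamming distances:
  TB292 vs TB336: 7
  TB292 vs TB261: 6
  TB336 vs TB261: 11
The largest is 11, between TB336 and TB261.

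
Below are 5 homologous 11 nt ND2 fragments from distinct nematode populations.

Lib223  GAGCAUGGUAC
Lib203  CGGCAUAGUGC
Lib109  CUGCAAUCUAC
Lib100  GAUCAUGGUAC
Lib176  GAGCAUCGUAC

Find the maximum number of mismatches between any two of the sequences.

Pairwise Hamming distances:
  Lib223 vs Lib203: 4
  Lib223 vs Lib109: 5
  Lib223 vs Lib100: 1
  Lib223 vs Lib176: 1
  Lib203 vs Lib109: 5
  Lib203 vs Lib100: 5
  Lib203 vs Lib176: 4
  Lib109 vs Lib100: 6
  Lib109 vs Lib176: 5
  Lib100 vs Lib176: 2
The largest is 6, between Lib109 and Lib100.

6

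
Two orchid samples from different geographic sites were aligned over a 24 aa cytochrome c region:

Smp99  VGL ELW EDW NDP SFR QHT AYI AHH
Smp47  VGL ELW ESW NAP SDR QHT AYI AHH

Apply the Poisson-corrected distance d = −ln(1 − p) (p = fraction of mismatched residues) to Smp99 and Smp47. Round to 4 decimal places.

0.1335

The sequences differ at positions 8 (D/S), 11 (D/A), 14 (F/D).
p = 3/24 = 0.125000.
d = −ln(1 − 0.125000) = −ln(0.875000) = 0.1335.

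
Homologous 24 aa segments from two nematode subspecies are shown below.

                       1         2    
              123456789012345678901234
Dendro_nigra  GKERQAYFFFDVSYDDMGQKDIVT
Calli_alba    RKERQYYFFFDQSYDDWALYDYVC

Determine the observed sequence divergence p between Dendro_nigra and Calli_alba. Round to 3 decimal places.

0.375

Mismatches occur at site 1 (G↔R), site 6 (A↔Y), site 12 (V↔Q), site 17 (M↔W), site 18 (G↔A), site 19 (Q↔L), site 20 (K↔Y), site 22 (I↔Y), site 24 (T↔C).
There are 9 differences over 24 sites, so p = 9/24 = 0.375.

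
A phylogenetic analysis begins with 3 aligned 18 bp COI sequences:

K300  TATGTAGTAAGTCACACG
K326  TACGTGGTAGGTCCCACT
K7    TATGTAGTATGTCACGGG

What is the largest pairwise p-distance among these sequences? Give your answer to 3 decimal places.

Pairwise Hamming distances:
  K300 vs K326: 5
  K300 vs K7: 3
  K326 vs K7: 7
The largest is 7 mismatches, between K326 and K7; p = 7/18 = 0.389.

0.389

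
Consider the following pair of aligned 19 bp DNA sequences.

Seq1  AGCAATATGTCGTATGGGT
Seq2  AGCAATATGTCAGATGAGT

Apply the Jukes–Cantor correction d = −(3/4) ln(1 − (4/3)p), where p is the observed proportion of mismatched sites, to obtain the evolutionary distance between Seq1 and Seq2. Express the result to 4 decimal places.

The sequences differ at positions 12 (G/A), 13 (T/G), 17 (G/A).
p = 3/19 = 0.157895.
d = −0.75 · ln(1 − (4/3)·0.157895) = −0.75 · ln(0.789473) = −0.75 · (-0.236390) = 0.1773.

0.1773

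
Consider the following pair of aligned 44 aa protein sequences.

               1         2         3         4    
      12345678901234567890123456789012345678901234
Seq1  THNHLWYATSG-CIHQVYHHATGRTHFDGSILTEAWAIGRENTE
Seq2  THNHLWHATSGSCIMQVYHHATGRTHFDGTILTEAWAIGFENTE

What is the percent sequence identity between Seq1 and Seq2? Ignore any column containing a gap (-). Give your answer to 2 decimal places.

90.70%

Excluding the 1 gap column leaves 43 comparable sites.
The sequences differ at positions 7 (Y/H), 15 (H/M), 30 (S/T), 40 (R/F).
39 of the 43 comparable sites match, so the percent identity is 39/43 × 100 = 90.70%.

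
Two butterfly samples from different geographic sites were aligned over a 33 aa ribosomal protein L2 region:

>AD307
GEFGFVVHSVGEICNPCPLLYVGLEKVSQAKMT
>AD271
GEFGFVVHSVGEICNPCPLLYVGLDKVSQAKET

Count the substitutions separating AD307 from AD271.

2

Differing sites — 25:E/D; 32:M/E.
That gives 2 mismatches out of 33 aligned sites, so the Hamming distance is 2.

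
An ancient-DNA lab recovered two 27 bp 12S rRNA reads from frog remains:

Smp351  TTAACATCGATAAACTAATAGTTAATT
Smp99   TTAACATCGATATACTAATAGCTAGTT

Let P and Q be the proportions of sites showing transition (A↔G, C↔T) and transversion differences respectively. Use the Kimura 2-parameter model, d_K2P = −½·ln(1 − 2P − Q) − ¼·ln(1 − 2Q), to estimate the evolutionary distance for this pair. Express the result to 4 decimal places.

0.1216

Mismatches occur at site 13 (A↔T, transversion), site 22 (T↔C, transition), site 25 (A↔G, transition).
Of the 3 differences, 2 transitions and 1 transversion over 27 sites: P = 2/27 = 0.074074, Q = 1/27 = 0.037037.
d = −0.5·ln(0.814815) − 0.25·ln(0.925926) = −0.5·(-0.204794) − 0.25·(-0.076961) = 0.1216.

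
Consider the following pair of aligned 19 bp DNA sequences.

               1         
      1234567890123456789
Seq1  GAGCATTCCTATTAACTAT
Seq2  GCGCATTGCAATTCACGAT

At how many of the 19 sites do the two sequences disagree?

Mismatches occur at site 2 (A→C), site 8 (C→G), site 10 (T→A), site 14 (A→C), site 17 (T→G).
That gives 5 mismatches out of 19 aligned sites, so the Hamming distance is 5.

5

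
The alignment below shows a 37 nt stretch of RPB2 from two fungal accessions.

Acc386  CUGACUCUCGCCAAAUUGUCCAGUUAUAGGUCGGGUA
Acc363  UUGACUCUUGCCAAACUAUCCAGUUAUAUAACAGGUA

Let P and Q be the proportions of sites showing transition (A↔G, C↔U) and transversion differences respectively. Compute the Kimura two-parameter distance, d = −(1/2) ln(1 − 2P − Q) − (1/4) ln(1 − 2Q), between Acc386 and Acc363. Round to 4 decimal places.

0.2663

Differing sites — 1:C/U (Ti); 9:C/U (Ti); 16:U/C (Ti); 18:G/A (Ti); 29:G/U (Tv); 30:G/A (Ti); 31:U/A (Tv); 33:G/A (Ti).
Of the 8 differences, 6 transitions and 2 transversions over 37 sites: P = 6/37 = 0.162162, Q = 2/37 = 0.054054.
d = −0.5·ln(0.621622) − 0.25·ln(0.891892) = −0.5·(-0.475423) − 0.25·(-0.114410) = 0.2663.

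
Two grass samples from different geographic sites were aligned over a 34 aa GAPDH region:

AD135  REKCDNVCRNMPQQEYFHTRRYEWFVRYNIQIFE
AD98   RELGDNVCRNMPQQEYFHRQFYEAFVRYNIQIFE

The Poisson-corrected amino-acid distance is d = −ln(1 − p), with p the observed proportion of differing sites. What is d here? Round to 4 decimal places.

The sequences differ at positions 3 (K/L), 4 (C/G), 19 (T/R), 20 (R/Q), 21 (R/F), 24 (W/A).
p = 6/34 = 0.176471.
d = −ln(1 − 0.176471) = −ln(0.823529) = 0.1942.

0.1942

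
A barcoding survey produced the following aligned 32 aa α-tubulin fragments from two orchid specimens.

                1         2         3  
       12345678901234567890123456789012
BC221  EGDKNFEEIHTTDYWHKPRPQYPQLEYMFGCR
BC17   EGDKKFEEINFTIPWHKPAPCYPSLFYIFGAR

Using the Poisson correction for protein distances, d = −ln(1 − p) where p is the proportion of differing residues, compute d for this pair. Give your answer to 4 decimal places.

0.4212

The sequences differ at positions 5 (N/K), 10 (H/N), 11 (T/F), 13 (D/I), 14 (Y/P), 19 (R/A), 21 (Q/C), 24 (Q/S), 26 (E/F), 28 (M/I), 31 (C/A).
p = 11/32 = 0.343750.
d = −ln(1 − 0.343750) = −ln(0.656250) = 0.4212.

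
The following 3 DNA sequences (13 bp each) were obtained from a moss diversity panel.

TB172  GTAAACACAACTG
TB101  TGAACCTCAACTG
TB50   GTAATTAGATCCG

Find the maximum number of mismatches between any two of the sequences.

Pairwise Hamming distances:
  TB172 vs TB101: 4
  TB172 vs TB50: 5
  TB101 vs TB50: 8
The largest is 8, between TB101 and TB50.

8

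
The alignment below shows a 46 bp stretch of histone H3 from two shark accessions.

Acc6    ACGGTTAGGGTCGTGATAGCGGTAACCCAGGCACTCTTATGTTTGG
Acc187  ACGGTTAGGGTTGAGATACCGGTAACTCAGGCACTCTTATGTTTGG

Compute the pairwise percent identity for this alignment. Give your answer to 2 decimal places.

Mismatches occur at site 12 (C→T), site 14 (T→A), site 19 (G→C), site 27 (C→T).
42 of the 46 sites match, so the percent identity is 42/46 × 100 = 91.30%.

91.30%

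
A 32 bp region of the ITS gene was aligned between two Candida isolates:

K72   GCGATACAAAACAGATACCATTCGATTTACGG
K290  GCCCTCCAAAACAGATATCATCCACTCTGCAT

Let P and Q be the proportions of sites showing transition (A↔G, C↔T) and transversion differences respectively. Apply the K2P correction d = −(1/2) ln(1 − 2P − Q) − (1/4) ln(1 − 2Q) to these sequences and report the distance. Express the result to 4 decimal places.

0.4725

Differing sites — 3:G/C (Tv); 4:A/C (Tv); 6:A/C (Tv); 18:C/T (Ti); 22:T/C (Ti); 24:G/A (Ti); 25:A/C (Tv); 27:T/C (Ti); 29:A/G (Ti); 31:G/A (Ti); 32:G/T (Tv).
Of the 11 differences, 6 transitions and 5 transversions over 32 sites: P = 6/32 = 0.187500, Q = 5/32 = 0.156250.
d = −0.5·ln(0.468750) − 0.25·ln(0.687500) = −0.5·(-0.757686) − 0.25·(-0.374693) = 0.4725.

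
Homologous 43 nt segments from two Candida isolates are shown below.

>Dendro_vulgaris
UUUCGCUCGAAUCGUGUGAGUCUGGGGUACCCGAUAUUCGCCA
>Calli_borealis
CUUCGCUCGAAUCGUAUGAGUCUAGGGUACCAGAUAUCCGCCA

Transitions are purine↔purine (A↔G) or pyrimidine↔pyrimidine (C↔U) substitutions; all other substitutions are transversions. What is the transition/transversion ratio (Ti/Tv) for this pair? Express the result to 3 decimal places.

Differing sites — 1:U/C (Ti); 16:G/A (Ti); 24:G/A (Ti); 32:C/A (Tv); 38:U/C (Ti).
Of the 5 differences, 4 transitions and 1 transversion, so Ti/Tv = 4/1 = 4.000.

4.000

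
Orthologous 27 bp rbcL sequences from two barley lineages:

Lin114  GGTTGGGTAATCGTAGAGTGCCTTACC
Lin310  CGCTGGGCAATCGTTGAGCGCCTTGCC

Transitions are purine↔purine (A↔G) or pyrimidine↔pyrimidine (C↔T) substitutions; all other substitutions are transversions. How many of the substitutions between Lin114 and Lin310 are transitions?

4

Differing sites — 1:G/C (Tv); 3:T/C (Ti); 8:T/C (Ti); 15:A/T (Tv); 19:T/C (Ti); 25:A/G (Ti).
Of the 6 differences, 4 transitions and 2 transversions, so the answer is 4.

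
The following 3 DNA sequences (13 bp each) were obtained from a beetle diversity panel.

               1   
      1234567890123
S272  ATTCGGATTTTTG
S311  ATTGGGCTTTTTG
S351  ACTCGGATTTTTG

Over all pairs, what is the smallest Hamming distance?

Pairwise Hamming distances:
  S272 vs S311: 2
  S272 vs S351: 1
  S311 vs S351: 3
The smallest is 1, between S272 and S351.

1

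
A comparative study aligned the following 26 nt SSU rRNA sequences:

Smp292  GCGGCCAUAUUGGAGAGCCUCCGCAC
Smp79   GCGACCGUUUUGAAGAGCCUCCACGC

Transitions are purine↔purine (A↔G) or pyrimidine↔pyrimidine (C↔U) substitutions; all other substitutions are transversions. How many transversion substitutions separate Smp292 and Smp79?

Mismatches occur at site 4 (G/A, transition), site 7 (A/G, transition), site 9 (A/U, transversion), site 13 (G/A, transition), site 23 (G/A, transition), site 25 (A/G, transition).
Of the 6 differences, 5 transitions and 1 transversion, so the answer is 1.

1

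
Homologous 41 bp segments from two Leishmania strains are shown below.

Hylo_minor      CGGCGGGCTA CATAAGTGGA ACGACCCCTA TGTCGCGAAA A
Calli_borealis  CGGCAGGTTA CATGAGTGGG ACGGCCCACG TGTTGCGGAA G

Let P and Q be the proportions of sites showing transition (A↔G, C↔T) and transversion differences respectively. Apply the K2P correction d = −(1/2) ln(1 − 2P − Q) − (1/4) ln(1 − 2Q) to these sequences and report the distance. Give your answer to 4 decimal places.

0.3714

The sequences differ at positions 5 (G/A, transition), 8 (C/T, transition), 14 (A/G, transition), 20 (A/G, transition), 24 (A/G, transition), 28 (C/A, transversion), 29 (T/C, transition), 30 (A/G, transition), 34 (C/T, transition), 38 (A/G, transition), 41 (A/G, transition).
Of the 11 differences, 10 transitions and 1 transversion over 41 sites: P = 10/41 = 0.243902, Q = 1/41 = 0.024390.
d = −0.5·ln(0.487806) − 0.25·ln(0.951220) = −0.5·(-0.717837) − 0.25·(-0.050010) = 0.3714.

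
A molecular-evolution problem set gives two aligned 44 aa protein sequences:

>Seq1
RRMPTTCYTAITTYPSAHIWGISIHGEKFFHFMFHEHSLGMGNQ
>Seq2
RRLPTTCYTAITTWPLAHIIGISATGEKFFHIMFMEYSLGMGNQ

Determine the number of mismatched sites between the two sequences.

9

The sequences differ at positions 3 (M/L), 14 (Y/W), 16 (S/L), 20 (W/I), 24 (I/A), 25 (H/T), 32 (F/I), 35 (H/M), 37 (H/Y).
That gives 9 mismatches out of 44 aligned sites, so the Hamming distance is 9.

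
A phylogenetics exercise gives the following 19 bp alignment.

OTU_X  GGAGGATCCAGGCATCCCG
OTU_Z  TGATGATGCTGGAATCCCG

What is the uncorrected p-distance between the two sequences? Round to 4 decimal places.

The sequences differ at positions 1 (G/T), 4 (G/T), 8 (C/G), 10 (A/T), 13 (C/A).
There are 5 differences over 19 sites, so p = 5/19 = 0.2632.

0.2632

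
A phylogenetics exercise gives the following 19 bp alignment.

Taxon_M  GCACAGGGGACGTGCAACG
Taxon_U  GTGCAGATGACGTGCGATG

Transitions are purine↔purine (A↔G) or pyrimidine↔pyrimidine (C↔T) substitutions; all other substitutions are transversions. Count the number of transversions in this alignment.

Differing sites — 2:C/T (Ti); 3:A/G (Ti); 7:G/A (Ti); 8:G/T (Tv); 16:A/G (Ti); 18:C/T (Ti).
Of the 6 differences, 5 transitions and 1 transversion, so the answer is 1.

1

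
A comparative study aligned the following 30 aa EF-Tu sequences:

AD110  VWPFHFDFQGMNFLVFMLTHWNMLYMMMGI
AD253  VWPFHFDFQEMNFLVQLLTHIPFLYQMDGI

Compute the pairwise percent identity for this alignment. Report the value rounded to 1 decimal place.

The sequences differ at positions 10 (G/E), 16 (F/Q), 17 (M/L), 21 (W/I), 22 (N/P), 23 (M/F), 26 (M/Q), 28 (M/D).
22 of the 30 sites match, so the percent identity is 22/30 × 100 = 73.3%.

73.3%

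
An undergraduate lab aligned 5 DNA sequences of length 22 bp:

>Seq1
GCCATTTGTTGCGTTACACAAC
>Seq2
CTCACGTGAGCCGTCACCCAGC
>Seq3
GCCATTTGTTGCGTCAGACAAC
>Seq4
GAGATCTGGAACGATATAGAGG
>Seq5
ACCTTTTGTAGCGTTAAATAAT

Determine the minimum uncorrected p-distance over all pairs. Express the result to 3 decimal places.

Pairwise Hamming distances:
  Seq1 vs Seq2: 10
  Seq1 vs Seq3: 2
  Seq1 vs Seq4: 11
  Seq1 vs Seq5: 6
  Seq2 vs Seq3: 10
  Seq2 vs Seq4: 14
  Seq2 vs Seq5: 14
  Seq3 vs Seq4: 12
  Seq3 vs Seq5: 7
  Seq4 vs Seq5: 12
The smallest is 2 mismatches, between Seq1 and Seq3; p = 2/22 = 0.091.

0.091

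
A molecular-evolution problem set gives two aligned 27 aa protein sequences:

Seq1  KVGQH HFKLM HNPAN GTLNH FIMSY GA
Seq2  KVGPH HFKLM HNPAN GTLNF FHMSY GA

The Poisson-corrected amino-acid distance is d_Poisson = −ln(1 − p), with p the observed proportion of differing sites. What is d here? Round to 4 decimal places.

Mismatches occur at site 4 (Q/P), site 20 (H/F), site 22 (I/H).
p = 3/27 = 0.111111.
d = −ln(1 − 0.111111) = −ln(0.888889) = 0.1178.

0.1178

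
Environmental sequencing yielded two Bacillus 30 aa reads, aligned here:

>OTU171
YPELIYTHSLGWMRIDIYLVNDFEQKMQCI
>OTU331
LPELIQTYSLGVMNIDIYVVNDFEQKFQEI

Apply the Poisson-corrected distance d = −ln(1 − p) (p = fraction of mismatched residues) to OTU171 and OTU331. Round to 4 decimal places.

Differing sites — 1:Y/L; 6:Y/Q; 8:H/Y; 12:W/V; 14:R/N; 19:L/V; 27:M/F; 29:C/E.
p = 8/30 = 0.266667.
d = −ln(1 − 0.266667) = −ln(0.733333) = 0.3102.

0.3102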